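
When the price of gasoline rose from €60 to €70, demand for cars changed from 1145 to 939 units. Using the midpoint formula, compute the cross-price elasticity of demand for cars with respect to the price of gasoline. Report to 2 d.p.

ΔQ_x = 939 − 1145 = -206; ΔP_y = 70 − 60 = 10.
Midpoints: P̄_y = 65.00, Q̄_x = 1042.0.
ε_xy = (ΔQ_x/ΔP_y)(P̄_y/Q̄_x) = (-206/10)(65.00/1042.0).

-1.29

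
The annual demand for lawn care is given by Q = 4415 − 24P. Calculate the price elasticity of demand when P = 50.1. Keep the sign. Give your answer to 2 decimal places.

-0.37

At P = 50.1, Q = 3212.600.
dQ/dP = −24.
ε = (dQ/dP)(P/Q) = (-24)(50.1/3212.600).
|ε| < 1, so demand is inelastic at this price.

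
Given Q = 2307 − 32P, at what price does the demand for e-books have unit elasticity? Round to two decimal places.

For linear demand Q = a − bP, ε = −bP/(a − bP). |ε| = 1 when bP = a − bP, i.e. P = a/(2b).
P = 2307/(2·32) = 2307/64 = 36.0469.

36.05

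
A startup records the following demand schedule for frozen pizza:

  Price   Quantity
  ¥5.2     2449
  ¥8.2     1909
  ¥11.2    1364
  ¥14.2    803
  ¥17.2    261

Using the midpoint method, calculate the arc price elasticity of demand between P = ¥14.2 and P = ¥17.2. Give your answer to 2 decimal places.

-5.33

At P = 14.2, Q = 803; at P = 17.2, Q = 261.
ΔQ = -542, ΔP = 3.0. Midpoints: P̄ = 15.70, Q̄ = 532.0.
ε = (ΔQ/ΔP)(P̄/Q̄) = (-542/3.0)(15.70/532.0).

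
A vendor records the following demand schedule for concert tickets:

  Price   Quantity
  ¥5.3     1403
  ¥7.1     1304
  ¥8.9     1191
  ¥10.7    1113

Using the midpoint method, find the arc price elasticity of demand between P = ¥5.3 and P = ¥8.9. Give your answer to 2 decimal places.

At P = 5.3, Q = 1403; at P = 8.9, Q = 1191.
ΔQ = -212, ΔP = 3.6. Midpoints: P̄ = 7.10, Q̄ = 1297.0.
ε = (ΔQ/ΔP)(P̄/Q̄) = (-212/3.6)(7.10/1297.0).

-0.32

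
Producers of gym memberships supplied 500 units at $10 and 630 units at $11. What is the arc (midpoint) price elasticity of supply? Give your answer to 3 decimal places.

2.416

ΔQ = 630 − 500 = 130; ΔP = 11 − 10 = 1.
Midpoints: P̄ = 10.50, Q̄ = 565.0.
ε_s = (ΔQ/ΔP)(P̄/Q̄) = (130/1)(10.50/565.0).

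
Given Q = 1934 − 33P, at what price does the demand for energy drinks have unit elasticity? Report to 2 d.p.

For linear demand Q = a − bP, ε = −bP/(a − bP). |ε| = 1 when bP = a − bP, i.e. P = a/(2b).
P = 1934/(2·33) = 1934/66 = 29.3030.

29.30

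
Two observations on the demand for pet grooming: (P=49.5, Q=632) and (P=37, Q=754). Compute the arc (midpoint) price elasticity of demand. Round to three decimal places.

ΔQ = 754 − 632 = 122; ΔP = 37 − 49.5 = -12.5.
Midpoints: P̄ = 43.25, Q̄ = 693.0.
ε = (ΔQ/ΔP)(P̄/Q̄) = (122/-12.5)(43.25/693.0).

-0.609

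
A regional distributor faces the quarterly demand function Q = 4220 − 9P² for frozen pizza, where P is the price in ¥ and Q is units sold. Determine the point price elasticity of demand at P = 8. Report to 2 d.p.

At P = 8, Q = 3644.
dQ/dP = −18P = -144.
ε = (dQ/dP)(P/Q) = (-144)(8/3644).

-0.32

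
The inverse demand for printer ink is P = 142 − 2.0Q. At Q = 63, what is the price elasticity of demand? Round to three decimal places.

At Q = 63, P = 142 − 2.0(63) = 16.00.
dP/dQ = −2.0, so dQ/dP = 1/(−2.0) = -0.500.
ε = (dQ/dP)(P/Q) = (-0.500)(16.00/63).

-0.127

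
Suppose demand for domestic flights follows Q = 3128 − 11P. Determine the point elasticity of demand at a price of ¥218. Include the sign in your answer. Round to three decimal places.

At P = 218, Q = 730.
dQ/dP = −11.
ε = (dQ/dP)(P/Q) = (-11)(218/730).
|ε| > 1, so demand is elastic at this price.

-3.285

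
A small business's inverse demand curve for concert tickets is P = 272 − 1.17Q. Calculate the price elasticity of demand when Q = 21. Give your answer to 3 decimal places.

At Q = 21, P = 272 − 1.17(21) = 247.43.
dP/dQ = −1.17, so dQ/dP = 1/(−1.17) = -0.855.
ε = (dQ/dP)(P/Q) = (-0.855)(247.43/21).

-10.070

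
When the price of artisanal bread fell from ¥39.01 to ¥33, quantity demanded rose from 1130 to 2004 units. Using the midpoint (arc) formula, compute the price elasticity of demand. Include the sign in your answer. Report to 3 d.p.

-3.341

ΔQ = 2004 − 1130 = 874; ΔP = 33 − 39.01 = -6.01.
Midpoints: P̄ = 36.00, Q̄ = 1567.0.
ε = (ΔQ/ΔP)(P̄/Q̄) = (874/-6.01)(36.00/1567.0).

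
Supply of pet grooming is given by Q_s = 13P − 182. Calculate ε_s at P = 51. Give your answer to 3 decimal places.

At P = 51, Q_s = 481.
dQ_s/dP = 13.
ε_s = (dQ_s/dP)(P/Q_s) = (13)(51/481).

1.378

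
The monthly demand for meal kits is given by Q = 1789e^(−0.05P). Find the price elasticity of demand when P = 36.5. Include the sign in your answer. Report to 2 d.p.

-1.83

At P = 36.5, Q = 288.418.
dQ/dP = −0.05·1789e^(−0.05P) = −0.05Q = -14.421.
ε = (dQ/dP)(P/Q) = (-14.421)(36.5/288.418).
|ε| > 1, so demand is elastic at this price.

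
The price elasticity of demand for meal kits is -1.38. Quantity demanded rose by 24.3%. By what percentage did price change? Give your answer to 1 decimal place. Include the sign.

%ΔP ≈ %ΔQ / ε = (24.3%)/(-1.38) = -17.61%.

-17.6%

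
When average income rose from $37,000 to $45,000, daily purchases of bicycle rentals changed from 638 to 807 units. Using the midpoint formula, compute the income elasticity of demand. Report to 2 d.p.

ΔQ = 169, ΔI = 8000. Midpoints: Ī = 41,000, Q̄ = 722.5.
ε_I = (ΔQ/ΔI)(Ī/Q̄) = (169/8000)(41000/722.5).
ε_I > 0, so the good is normal.

1.20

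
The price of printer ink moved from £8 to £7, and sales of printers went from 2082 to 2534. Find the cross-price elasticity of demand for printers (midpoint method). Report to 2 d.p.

ΔQ_x = 2534 − 2082 = 452; ΔP_y = 7 − 8 = -1.
Midpoints: P̄_y = 7.50, Q̄_x = 2308.0.
ε_xy = (ΔQ_x/ΔP_y)(P̄_y/Q̄_x) = (452/-1)(7.50/2308.0).

-1.47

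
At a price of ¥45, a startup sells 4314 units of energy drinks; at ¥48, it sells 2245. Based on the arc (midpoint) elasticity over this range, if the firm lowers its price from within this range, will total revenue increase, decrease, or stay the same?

increase

Arc ε = (-2069/3)(46.50/3279.5) ≈ -9.779.
|ε| = 9.78 > 1, so demand is elastic. A price cut therefore raises total revenue.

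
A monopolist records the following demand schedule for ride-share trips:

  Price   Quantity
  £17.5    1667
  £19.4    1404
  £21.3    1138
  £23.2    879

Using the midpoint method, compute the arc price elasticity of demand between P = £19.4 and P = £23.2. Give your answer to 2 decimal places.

At P = 19.4, Q = 1404; at P = 23.2, Q = 879.
ΔQ = -525, ΔP = 3.8. Midpoints: P̄ = 21.30, Q̄ = 1141.5.
ε = (ΔQ/ΔP)(P̄/Q̄) = (-525/3.8)(21.30/1141.5).

-2.58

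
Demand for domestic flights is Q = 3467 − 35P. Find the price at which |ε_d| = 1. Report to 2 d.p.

49.53

For linear demand Q = a − bP, ε = −bP/(a − bP). |ε| = 1 when bP = a − bP, i.e. P = a/(2b).
P = 3467/(2·35) = 3467/70 = 49.5286.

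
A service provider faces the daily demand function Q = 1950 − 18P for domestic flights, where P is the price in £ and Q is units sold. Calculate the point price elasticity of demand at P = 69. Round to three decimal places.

At P = 69, Q = 708.
dQ/dP = −18.
ε = (dQ/dP)(P/Q) = (-18)(69/708).

-1.754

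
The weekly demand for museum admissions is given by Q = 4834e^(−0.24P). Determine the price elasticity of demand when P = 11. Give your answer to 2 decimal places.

-2.64

At P = 11, Q = 344.960.
dQ/dP = −0.24·4834e^(−0.24P) = −0.24Q = -82.790.
ε = (dQ/dP)(P/Q) = (-82.790)(11/344.960).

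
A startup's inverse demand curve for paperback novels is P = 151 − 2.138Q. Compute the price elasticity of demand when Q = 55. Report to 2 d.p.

-0.28

At Q = 55, P = 151 − 2.138(55) = 33.41.
dP/dQ = −2.138, so dQ/dP = 1/(−2.138) = -0.468.
ε = (dQ/dP)(P/Q) = (-0.468)(33.41/55).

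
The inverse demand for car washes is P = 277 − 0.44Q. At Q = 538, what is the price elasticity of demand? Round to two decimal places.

-0.17

At Q = 538, P = 277 − 0.44(538) = 40.28.
dP/dQ = −0.44, so dQ/dP = 1/(−0.44) = -2.273.
ε = (dQ/dP)(P/Q) = (-2.273)(40.28/538).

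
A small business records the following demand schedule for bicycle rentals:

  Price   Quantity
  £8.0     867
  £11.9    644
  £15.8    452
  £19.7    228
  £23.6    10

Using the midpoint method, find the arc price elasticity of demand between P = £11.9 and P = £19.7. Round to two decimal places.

-1.93

At P = 11.9, Q = 644; at P = 19.7, Q = 228.
ΔQ = -416, ΔP = 7.8. Midpoints: P̄ = 15.80, Q̄ = 436.0.
ε = (ΔQ/ΔP)(P̄/Q̄) = (-416/7.8)(15.80/436.0).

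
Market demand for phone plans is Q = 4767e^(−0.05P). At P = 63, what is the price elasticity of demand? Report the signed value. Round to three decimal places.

At P = 63, Q = 204.276.
dQ/dP = −0.05·4767e^(−0.05P) = −0.05Q = -10.214.
ε = (dQ/dP)(P/Q) = (-10.214)(63/204.276).
|ε| > 1, so demand is elastic at this price.

-3.150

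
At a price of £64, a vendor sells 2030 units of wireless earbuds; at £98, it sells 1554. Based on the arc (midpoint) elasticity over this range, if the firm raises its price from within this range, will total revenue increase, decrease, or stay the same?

increase

Arc ε = (-476/34)(81.00/1792.0) ≈ -0.633.
|ε| = 0.63 < 1, so demand is inelastic. A price rise therefore raises total revenue.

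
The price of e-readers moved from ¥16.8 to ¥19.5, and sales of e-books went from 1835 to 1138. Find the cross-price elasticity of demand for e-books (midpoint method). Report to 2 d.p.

ΔQ_x = 1138 − 1835 = -697; ΔP_y = 19.5 − 16.8 = 2.7.
Midpoints: P̄_y = 18.15, Q̄_x = 1486.5.
ε_xy = (ΔQ_x/ΔP_y)(P̄_y/Q̄_x) = (-697/2.7)(18.15/1486.5).
ε_xy < 0, so the goods are complements.

-3.15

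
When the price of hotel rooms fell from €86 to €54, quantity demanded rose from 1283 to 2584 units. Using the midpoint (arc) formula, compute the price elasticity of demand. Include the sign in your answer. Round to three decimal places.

-1.472

ΔQ = 2584 − 1283 = 1301; ΔP = 54 − 86 = -32.
Midpoints: P̄ = 70.00, Q̄ = 1933.5.
ε = (ΔQ/ΔP)(P̄/Q̄) = (1301/-32)(70.00/1933.5).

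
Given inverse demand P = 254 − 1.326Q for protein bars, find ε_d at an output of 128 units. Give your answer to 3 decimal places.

At Q = 128, P = 254 − 1.326(128) = 84.27.
dP/dQ = −1.326, so dQ/dP = 1/(−1.326) = -0.754.
ε = (dQ/dP)(P/Q) = (-0.754)(84.27/128).

-0.497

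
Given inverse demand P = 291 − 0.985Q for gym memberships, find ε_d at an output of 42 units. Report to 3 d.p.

At Q = 42, P = 291 − 0.985(42) = 249.63.
dP/dQ = −0.985, so dQ/dP = 1/(−0.985) = -1.015.
ε = (dQ/dP)(P/Q) = (-1.015)(249.63/42).

-6.034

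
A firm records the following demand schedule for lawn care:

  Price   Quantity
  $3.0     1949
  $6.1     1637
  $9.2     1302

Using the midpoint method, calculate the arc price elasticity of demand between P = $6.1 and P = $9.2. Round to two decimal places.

-0.56

At P = 6.1, Q = 1637; at P = 9.2, Q = 1302.
ΔQ = -335, ΔP = 3.1. Midpoints: P̄ = 7.65, Q̄ = 1469.5.
ε = (ΔQ/ΔP)(P̄/Q̄) = (-335/3.1)(7.65/1469.5).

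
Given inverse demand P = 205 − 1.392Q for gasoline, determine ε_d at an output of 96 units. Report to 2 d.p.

-0.53

At Q = 96, P = 205 − 1.392(96) = 71.37.
dP/dQ = −1.392, so dQ/dP = 1/(−1.392) = -0.718.
ε = (dQ/dP)(P/Q) = (-0.718)(71.37/96).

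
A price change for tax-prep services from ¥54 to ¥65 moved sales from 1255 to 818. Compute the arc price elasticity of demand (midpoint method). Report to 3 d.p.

ΔQ = 818 − 1255 = -437; ΔP = 65 − 54 = 11.
Midpoints: P̄ = 59.50, Q̄ = 1036.5.
ε = (ΔQ/ΔP)(P̄/Q̄) = (-437/11)(59.50/1036.5).

-2.281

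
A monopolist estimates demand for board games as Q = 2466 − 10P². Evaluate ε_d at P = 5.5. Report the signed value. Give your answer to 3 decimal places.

At P = 5.5, Q = 2163.500.
dQ/dP = −20P = -110.
ε = (dQ/dP)(P/Q) = (-110)(5.5/2163.500).
|ε| < 1, so demand is inelastic at this price.

-0.280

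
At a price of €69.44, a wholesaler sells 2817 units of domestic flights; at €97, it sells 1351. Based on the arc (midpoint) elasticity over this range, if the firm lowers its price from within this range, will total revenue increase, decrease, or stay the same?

increase

Arc ε = (-1466/27.56)(83.22/2084.0) ≈ -2.124.
|ε| = 2.12 > 1, so demand is elastic. A price cut therefore raises total revenue.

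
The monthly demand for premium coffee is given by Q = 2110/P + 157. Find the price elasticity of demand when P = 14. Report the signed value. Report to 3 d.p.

At P = 14, Q = 307.714.
dQ/dP = −2110/P² = -10.765.
ε = (dQ/dP)(P/Q) = (-10.765)(14/307.714).
|ε| < 1, so demand is inelastic at this price.

-0.490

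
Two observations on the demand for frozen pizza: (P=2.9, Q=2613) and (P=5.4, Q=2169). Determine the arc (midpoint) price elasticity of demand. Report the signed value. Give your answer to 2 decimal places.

-0.31

ΔQ = 2169 − 2613 = -444; ΔP = 5.4 − 2.9 = 2.5.
Midpoints: P̄ = 4.15, Q̄ = 2391.0.
ε = (ΔQ/ΔP)(P̄/Q̄) = (-444/2.5)(4.15/2391.0).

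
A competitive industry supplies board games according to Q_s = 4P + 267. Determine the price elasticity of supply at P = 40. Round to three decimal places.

0.375

At P = 40, Q_s = 427.
dQ_s/dP = 4.
ε_s = (dQ_s/dP)(P/Q_s) = (4)(40/427).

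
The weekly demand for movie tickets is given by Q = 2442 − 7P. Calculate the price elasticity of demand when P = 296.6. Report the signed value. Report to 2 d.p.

-5.68

At P = 296.6, Q = 365.800.
dQ/dP = −7.
ε = (dQ/dP)(P/Q) = (-7)(296.6/365.800).
|ε| > 1, so demand is elastic at this price.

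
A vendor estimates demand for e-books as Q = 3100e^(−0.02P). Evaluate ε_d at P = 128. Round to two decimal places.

At P = 128, Q = 239.645.
dQ/dP = −0.02·3100e^(−0.02P) = −0.02Q = -4.793.
ε = (dQ/dP)(P/Q) = (-4.793)(128/239.645).

-2.56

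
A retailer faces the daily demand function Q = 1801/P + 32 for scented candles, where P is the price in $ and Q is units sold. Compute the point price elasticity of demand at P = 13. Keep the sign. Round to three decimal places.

-0.812

At P = 13, Q = 170.538.
dQ/dP = −1801/P² = -10.657.
ε = (dQ/dP)(P/Q) = (-10.657)(13/170.538).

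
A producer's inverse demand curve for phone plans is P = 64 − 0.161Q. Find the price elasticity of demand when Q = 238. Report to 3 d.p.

-0.670

At Q = 238, P = 64 − 0.161(238) = 25.68.
dP/dQ = −0.161, so dQ/dP = 1/(−0.161) = -6.211.
ε = (dQ/dP)(P/Q) = (-6.211)(25.68/238).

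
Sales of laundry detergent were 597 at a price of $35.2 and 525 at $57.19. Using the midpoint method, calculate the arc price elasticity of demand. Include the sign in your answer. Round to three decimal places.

-0.270

ΔQ = 525 − 597 = -72; ΔP = 57.19 − 35.2 = 21.99.
Midpoints: P̄ = 46.20, Q̄ = 561.0.
ε = (ΔQ/ΔP)(P̄/Q̄) = (-72/21.99)(46.20/561.0).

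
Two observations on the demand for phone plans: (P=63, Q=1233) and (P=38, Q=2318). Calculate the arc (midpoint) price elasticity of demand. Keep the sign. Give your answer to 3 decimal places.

ΔQ = 2318 − 1233 = 1085; ΔP = 38 − 63 = -25.
Midpoints: P̄ = 50.50, Q̄ = 1775.5.
ε = (ΔQ/ΔP)(P̄/Q̄) = (1085/-25)(50.50/1775.5).

-1.234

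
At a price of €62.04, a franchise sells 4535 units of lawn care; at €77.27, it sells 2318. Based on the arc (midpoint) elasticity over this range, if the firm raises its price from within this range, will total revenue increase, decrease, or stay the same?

decrease

Arc ε = (-2217/15.23)(69.66/3426.5) ≈ -2.959.
|ε| = 2.96 > 1, so demand is elastic. A price rise therefore reduces total revenue.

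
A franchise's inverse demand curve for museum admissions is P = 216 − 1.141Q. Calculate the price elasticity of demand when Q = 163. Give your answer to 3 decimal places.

At Q = 163, P = 216 − 1.141(163) = 30.02.
dP/dQ = −1.141, so dQ/dP = 1/(−1.141) = -0.876.
ε = (dQ/dP)(P/Q) = (-0.876)(30.02/163).

-0.161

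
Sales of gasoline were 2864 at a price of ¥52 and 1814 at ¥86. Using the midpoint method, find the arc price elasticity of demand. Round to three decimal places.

ΔQ = 1814 − 2864 = -1050; ΔP = 86 − 52 = 34.
Midpoints: P̄ = 69.00, Q̄ = 2339.0.
ε = (ΔQ/ΔP)(P̄/Q̄) = (-1050/34)(69.00/2339.0).

-0.911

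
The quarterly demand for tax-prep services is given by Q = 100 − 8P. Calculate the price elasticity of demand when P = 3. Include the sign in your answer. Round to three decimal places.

At P = 3, Q = 76.
dQ/dP = −8.
ε = (dQ/dP)(P/Q) = (-8)(3/76).

-0.316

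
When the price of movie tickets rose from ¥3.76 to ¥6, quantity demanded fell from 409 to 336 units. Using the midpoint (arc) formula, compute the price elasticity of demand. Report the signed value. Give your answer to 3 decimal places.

-0.427

ΔQ = 336 − 409 = -73; ΔP = 6 − 3.76 = 2.24.
Midpoints: P̄ = 4.88, Q̄ = 372.5.
ε = (ΔQ/ΔP)(P̄/Q̄) = (-73/2.24)(4.88/372.5).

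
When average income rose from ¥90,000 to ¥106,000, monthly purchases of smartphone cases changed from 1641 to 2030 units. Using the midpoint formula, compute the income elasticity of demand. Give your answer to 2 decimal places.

1.30

ΔQ = 389, ΔI = 16000. Midpoints: Ī = 98,000, Q̄ = 1835.5.
ε_I = (ΔQ/ΔI)(Ī/Q̄) = (389/16000)(98000/1835.5).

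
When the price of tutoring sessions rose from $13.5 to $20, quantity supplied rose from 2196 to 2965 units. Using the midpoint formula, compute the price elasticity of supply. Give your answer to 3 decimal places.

0.768

ΔQ = 2965 − 2196 = 769; ΔP = 20 − 13.5 = 6.5.
Midpoints: P̄ = 16.75, Q̄ = 2580.5.
ε_s = (ΔQ/ΔP)(P̄/Q̄) = (769/6.5)(16.75/2580.5).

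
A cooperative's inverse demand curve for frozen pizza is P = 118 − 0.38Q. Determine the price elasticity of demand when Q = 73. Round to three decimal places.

At Q = 73, P = 118 − 0.38(73) = 90.26.
dP/dQ = −0.38, so dQ/dP = 1/(−0.38) = -2.632.
ε = (dQ/dP)(P/Q) = (-2.632)(90.26/73).

-3.254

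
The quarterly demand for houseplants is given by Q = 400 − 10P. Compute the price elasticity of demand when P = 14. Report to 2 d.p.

At P = 14, Q = 260.
dQ/dP = −10.
ε = (dQ/dP)(P/Q) = (-10)(14/260).

-0.54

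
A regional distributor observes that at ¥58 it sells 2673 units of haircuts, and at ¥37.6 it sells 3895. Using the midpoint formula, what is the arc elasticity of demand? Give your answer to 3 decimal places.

-0.872

ΔQ = 3895 − 2673 = 1222; ΔP = 37.6 − 58 = -20.4.
Midpoints: P̄ = 47.80, Q̄ = 3284.0.
ε = (ΔQ/ΔP)(P̄/Q̄) = (1222/-20.4)(47.80/3284.0).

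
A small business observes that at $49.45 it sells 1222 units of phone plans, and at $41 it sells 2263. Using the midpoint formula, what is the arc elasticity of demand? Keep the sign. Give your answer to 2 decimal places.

ΔQ = 2263 − 1222 = 1041; ΔP = 41 − 49.45 = -8.45.
Midpoints: P̄ = 45.23, Q̄ = 1742.5.
ε = (ΔQ/ΔP)(P̄/Q̄) = (1041/-8.45)(45.23/1742.5).

-3.20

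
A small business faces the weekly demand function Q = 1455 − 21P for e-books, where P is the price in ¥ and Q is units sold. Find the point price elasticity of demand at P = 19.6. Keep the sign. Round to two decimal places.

At P = 19.6, Q = 1043.400.
dQ/dP = −21.
ε = (dQ/dP)(P/Q) = (-21)(19.6/1043.400).

-0.39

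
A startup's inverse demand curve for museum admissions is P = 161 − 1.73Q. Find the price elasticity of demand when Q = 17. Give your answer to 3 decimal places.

-4.474

At Q = 17, P = 161 − 1.73(17) = 131.59.
dP/dQ = −1.73, so dQ/dP = 1/(−1.73) = -0.578.
ε = (dQ/dP)(P/Q) = (-0.578)(131.59/17).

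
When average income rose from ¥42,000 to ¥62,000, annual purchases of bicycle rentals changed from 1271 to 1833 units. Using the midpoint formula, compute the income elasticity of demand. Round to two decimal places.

0.94

ΔQ = 562, ΔI = 20000. Midpoints: Ī = 52,000, Q̄ = 1552.0.
ε_I = (ΔQ/ΔI)(Ī/Q̄) = (562/20000)(52000/1552.0).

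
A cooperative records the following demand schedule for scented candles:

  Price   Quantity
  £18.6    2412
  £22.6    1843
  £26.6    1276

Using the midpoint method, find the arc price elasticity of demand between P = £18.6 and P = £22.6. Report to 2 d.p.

At P = 18.6, Q = 2412; at P = 22.6, Q = 1843.
ΔQ = -569, ΔP = 4.0. Midpoints: P̄ = 20.60, Q̄ = 2127.5.
ε = (ΔQ/ΔP)(P̄/Q̄) = (-569/4.0)(20.60/2127.5).

-1.38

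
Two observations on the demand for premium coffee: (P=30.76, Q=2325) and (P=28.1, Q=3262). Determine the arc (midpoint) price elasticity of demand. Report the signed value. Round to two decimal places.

ΔQ = 3262 − 2325 = 937; ΔP = 28.1 − 30.76 = -2.66.
Midpoints: P̄ = 29.43, Q̄ = 2793.5.
ε = (ΔQ/ΔP)(P̄/Q̄) = (937/-2.66)(29.43/2793.5).

-3.71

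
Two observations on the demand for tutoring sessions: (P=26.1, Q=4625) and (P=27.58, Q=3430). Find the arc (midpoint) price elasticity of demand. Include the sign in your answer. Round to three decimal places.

-5.381

ΔQ = 3430 − 4625 = -1195; ΔP = 27.58 − 26.1 = 1.48.
Midpoints: P̄ = 26.84, Q̄ = 4027.5.
ε = (ΔQ/ΔP)(P̄/Q̄) = (-1195/1.48)(26.84/4027.5).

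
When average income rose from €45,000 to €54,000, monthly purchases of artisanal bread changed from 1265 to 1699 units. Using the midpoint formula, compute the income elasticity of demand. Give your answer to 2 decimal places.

ΔQ = 434, ΔI = 9000. Midpoints: Ī = 49,500, Q̄ = 1482.0.
ε_I = (ΔQ/ΔI)(Ī/Q̄) = (434/9000)(49500/1482.0).

1.61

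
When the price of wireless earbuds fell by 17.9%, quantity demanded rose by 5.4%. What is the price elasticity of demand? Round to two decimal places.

ε = %ΔQ / %ΔP = (5.4)/(-17.9) = -0.302.

-0.30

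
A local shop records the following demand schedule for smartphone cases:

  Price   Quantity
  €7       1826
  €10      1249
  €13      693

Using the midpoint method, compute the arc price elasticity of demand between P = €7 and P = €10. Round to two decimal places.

At P = 7, Q = 1826; at P = 10, Q = 1249.
ΔQ = -577, ΔP = 3. Midpoints: P̄ = 8.50, Q̄ = 1537.5.
ε = (ΔQ/ΔP)(P̄/Q̄) = (-577/3)(8.50/1537.5).

-1.06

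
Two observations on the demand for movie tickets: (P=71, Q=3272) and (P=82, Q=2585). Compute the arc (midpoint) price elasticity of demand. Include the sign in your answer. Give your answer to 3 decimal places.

-1.631

ΔQ = 2585 − 3272 = -687; ΔP = 82 − 71 = 11.
Midpoints: P̄ = 76.50, Q̄ = 2928.5.
ε = (ΔQ/ΔP)(P̄/Q̄) = (-687/11)(76.50/2928.5).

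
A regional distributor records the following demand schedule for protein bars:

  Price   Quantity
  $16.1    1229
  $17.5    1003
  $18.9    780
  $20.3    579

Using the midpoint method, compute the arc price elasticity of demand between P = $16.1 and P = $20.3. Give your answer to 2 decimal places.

-3.12

At P = 16.1, Q = 1229; at P = 20.3, Q = 579.
ΔQ = -650, ΔP = 4.2. Midpoints: P̄ = 18.20, Q̄ = 904.0.
ε = (ΔQ/ΔP)(P̄/Q̄) = (-650/4.2)(18.20/904.0).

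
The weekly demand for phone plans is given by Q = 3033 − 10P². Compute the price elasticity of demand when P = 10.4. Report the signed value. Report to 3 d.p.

-1.109

At P = 10.4, Q = 1951.400.
dQ/dP = −20P = -208.
ε = (dQ/dP)(P/Q) = (-208)(10.4/1951.400).
|ε| > 1, so demand is elastic at this price.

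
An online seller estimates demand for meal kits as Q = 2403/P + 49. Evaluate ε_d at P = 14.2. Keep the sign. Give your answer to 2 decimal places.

-0.78

At P = 14.2, Q = 218.225.
dQ/dP = −2403/P² = -11.917.
ε = (dQ/dP)(P/Q) = (-11.917)(14.2/218.225).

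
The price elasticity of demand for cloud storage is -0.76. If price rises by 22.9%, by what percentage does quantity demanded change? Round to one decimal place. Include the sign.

-17.4%

%ΔQ ≈ ε × %ΔP = (-0.76)(22.9%) = -17.40%.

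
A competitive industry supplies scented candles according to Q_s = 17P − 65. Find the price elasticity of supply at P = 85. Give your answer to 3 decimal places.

At P = 85, Q_s = 1380.
dQ_s/dP = 17.
ε_s = (dQ_s/dP)(P/Q_s) = (17)(85/1380).

1.047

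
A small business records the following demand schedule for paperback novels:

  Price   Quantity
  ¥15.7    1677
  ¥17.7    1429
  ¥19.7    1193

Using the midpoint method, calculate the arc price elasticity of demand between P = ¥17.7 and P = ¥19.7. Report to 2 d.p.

At P = 17.7, Q = 1429; at P = 19.7, Q = 1193.
ΔQ = -236, ΔP = 2.0. Midpoints: P̄ = 18.70, Q̄ = 1311.0.
ε = (ΔQ/ΔP)(P̄/Q̄) = (-236/2.0)(18.70/1311.0).

-1.68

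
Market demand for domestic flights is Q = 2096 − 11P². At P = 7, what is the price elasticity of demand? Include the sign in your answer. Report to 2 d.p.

-0.69

At P = 7, Q = 1557.
dQ/dP = −22P = -154.
ε = (dQ/dP)(P/Q) = (-154)(7/1557).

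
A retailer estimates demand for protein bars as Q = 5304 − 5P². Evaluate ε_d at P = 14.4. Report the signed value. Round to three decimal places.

At P = 14.4, Q = 4267.200.
dQ/dP = −10P = -144.
ε = (dQ/dP)(P/Q) = (-144)(14.4/4267.200).

-0.486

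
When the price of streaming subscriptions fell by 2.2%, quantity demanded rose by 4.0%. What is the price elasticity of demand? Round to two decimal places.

-1.82

ε = %ΔQ / %ΔP = (4.0)/(-2.2) = -1.818.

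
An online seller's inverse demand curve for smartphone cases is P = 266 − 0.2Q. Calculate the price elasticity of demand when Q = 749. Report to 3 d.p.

-0.776

At Q = 749, P = 266 − 0.2(749) = 116.20.
dP/dQ = −0.2, so dQ/dP = 1/(−0.2) = -5.000.
ε = (dQ/dP)(P/Q) = (-5.000)(116.20/749).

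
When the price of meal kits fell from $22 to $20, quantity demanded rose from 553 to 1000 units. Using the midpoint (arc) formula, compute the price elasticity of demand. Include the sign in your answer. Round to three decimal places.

-6.044

ΔQ = 1000 − 553 = 447; ΔP = 20 − 22 = -2.
Midpoints: P̄ = 21.00, Q̄ = 776.5.
ε = (ΔQ/ΔP)(P̄/Q̄) = (447/-2)(21.00/776.5).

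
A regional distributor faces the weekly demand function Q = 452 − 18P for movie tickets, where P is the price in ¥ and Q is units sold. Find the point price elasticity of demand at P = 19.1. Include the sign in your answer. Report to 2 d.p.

-3.18

At P = 19.1, Q = 108.200.
dQ/dP = −18.
ε = (dQ/dP)(P/Q) = (-18)(19.1/108.200).
|ε| > 1, so demand is elastic at this price.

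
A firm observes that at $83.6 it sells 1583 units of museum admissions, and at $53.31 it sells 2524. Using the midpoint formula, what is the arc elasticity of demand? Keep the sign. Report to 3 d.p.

-1.036

ΔQ = 2524 − 1583 = 941; ΔP = 53.31 − 83.6 = -30.29.
Midpoints: P̄ = 68.45, Q̄ = 2053.5.
ε = (ΔQ/ΔP)(P̄/Q̄) = (941/-30.29)(68.45/2053.5).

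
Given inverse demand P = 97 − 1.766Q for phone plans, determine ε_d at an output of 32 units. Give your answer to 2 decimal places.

At Q = 32, P = 97 − 1.766(32) = 40.49.
dP/dQ = −1.766, so dQ/dP = 1/(−1.766) = -0.566.
ε = (dQ/dP)(P/Q) = (-0.566)(40.49/32).

-0.72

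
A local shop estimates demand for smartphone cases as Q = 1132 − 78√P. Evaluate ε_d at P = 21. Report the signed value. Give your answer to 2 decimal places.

At P = 21, Q = 774.559.
dQ/dP = −78/(2√P) = -8.510.
ε = (dQ/dP)(P/Q) = (-8.510)(21/774.559).

-0.23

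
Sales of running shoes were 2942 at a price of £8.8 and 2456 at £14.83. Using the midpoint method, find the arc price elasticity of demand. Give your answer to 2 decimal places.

ΔQ = 2456 − 2942 = -486; ΔP = 14.83 − 8.8 = 6.03.
Midpoints: P̄ = 11.82, Q̄ = 2699.0.
ε = (ΔQ/ΔP)(P̄/Q̄) = (-486/6.03)(11.82/2699.0).

-0.35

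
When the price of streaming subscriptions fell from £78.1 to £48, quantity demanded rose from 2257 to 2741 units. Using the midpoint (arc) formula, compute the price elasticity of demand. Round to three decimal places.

-0.406

ΔQ = 2741 − 2257 = 484; ΔP = 48 − 78.1 = -30.1.
Midpoints: P̄ = 63.05, Q̄ = 2499.0.
ε = (ΔQ/ΔP)(P̄/Q̄) = (484/-30.1)(63.05/2499.0).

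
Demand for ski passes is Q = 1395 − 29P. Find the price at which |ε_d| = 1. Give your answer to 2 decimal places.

For linear demand Q = a − bP, ε = −bP/(a − bP). |ε| = 1 when bP = a − bP, i.e. P = a/(2b).
P = 1395/(2·29) = 1395/58 = 24.0517.

24.05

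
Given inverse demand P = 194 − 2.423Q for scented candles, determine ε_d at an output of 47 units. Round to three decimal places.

At Q = 47, P = 194 − 2.423(47) = 80.12.
dP/dQ = −2.423, so dQ/dP = 1/(−2.423) = -0.413.
ε = (dQ/dP)(P/Q) = (-0.413)(80.12/47).

-0.704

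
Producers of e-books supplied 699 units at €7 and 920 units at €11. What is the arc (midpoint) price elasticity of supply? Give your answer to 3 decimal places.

ΔQ = 920 − 699 = 221; ΔP = 11 − 7 = 4.
Midpoints: P̄ = 9.00, Q̄ = 809.5.
ε_s = (ΔQ/ΔP)(P̄/Q̄) = (221/4)(9.00/809.5).

0.614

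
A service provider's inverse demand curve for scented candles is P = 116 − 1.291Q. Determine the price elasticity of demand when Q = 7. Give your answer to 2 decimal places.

At Q = 7, P = 116 − 1.291(7) = 106.96.
dP/dQ = −1.291, so dQ/dP = 1/(−1.291) = -0.775.
ε = (dQ/dP)(P/Q) = (-0.775)(106.96/7).

-11.84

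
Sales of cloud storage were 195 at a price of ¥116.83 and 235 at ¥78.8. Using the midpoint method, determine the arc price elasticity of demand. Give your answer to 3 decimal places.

ΔQ = 235 − 195 = 40; ΔP = 78.8 − 116.83 = -38.03.
Midpoints: P̄ = 97.81, Q̄ = 215.0.
ε = (ΔQ/ΔP)(P̄/Q̄) = (40/-38.03)(97.81/215.0).

-0.479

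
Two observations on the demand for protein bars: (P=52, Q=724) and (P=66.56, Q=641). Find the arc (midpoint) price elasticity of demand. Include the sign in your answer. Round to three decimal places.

-0.495

ΔQ = 641 − 724 = -83; ΔP = 66.56 − 52 = 14.56.
Midpoints: P̄ = 59.28, Q̄ = 682.5.
ε = (ΔQ/ΔP)(P̄/Q̄) = (-83/14.56)(59.28/682.5).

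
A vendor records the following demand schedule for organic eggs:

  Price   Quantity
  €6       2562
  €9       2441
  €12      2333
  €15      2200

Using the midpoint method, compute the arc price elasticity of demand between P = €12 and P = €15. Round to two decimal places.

At P = 12, Q = 2333; at P = 15, Q = 2200.
ΔQ = -133, ΔP = 3. Midpoints: P̄ = 13.50, Q̄ = 2266.5.
ε = (ΔQ/ΔP)(P̄/Q̄) = (-133/3)(13.50/2266.5).

-0.26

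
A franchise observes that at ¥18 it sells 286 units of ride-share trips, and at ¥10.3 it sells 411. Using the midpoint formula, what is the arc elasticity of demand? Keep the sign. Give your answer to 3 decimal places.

-0.659

ΔQ = 411 − 286 = 125; ΔP = 10.3 − 18 = -7.7.
Midpoints: P̄ = 14.15, Q̄ = 348.5.
ε = (ΔQ/ΔP)(P̄/Q̄) = (125/-7.7)(14.15/348.5).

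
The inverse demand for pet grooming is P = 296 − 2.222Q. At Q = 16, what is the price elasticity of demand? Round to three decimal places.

At Q = 16, P = 296 − 2.222(16) = 260.45.
dP/dQ = −2.222, so dQ/dP = 1/(−2.222) = -0.450.
ε = (dQ/dP)(P/Q) = (-0.450)(260.45/16).

-7.326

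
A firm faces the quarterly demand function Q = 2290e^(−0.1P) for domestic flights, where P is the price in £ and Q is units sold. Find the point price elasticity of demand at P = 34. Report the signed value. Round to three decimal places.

-3.400

At P = 34, Q = 76.425.
dQ/dP = −0.1·2290e^(−0.1P) = −0.1Q = -7.642.
ε = (dQ/dP)(P/Q) = (-7.642)(34/76.425).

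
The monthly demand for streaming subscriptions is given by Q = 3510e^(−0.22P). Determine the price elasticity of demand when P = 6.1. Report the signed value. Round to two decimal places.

At P = 6.1, Q = 917.242.
dQ/dP = −0.22·3510e^(−0.22P) = −0.22Q = -201.793.
ε = (dQ/dP)(P/Q) = (-201.793)(6.1/917.242).

-1.34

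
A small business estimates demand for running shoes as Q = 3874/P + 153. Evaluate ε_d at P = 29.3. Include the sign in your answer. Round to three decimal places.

At P = 29.3, Q = 285.218.
dQ/dP = −3874/P² = -4.513.
ε = (dQ/dP)(P/Q) = (-4.513)(29.3/285.218).

-0.464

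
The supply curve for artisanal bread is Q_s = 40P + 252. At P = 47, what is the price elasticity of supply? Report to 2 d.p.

At P = 47, Q_s = 2132.
dQ_s/dP = 40.
ε_s = (dQ_s/dP)(P/Q_s) = (40)(47/2132).

0.88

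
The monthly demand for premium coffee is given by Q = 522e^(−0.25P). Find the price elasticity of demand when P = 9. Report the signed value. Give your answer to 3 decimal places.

-2.250

At P = 9, Q = 55.018.
dQ/dP = −0.25·522e^(−0.25P) = −0.25Q = -13.755.
ε = (dQ/dP)(P/Q) = (-13.755)(9/55.018).
|ε| > 1, so demand is elastic at this price.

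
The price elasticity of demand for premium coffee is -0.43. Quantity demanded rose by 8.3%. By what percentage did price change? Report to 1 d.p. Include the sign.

-19.3%

%ΔP ≈ %ΔQ / ε = (8.3%)/(-0.43) = -19.30%.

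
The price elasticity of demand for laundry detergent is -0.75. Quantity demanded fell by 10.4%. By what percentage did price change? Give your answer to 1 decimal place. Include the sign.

%ΔP ≈ %ΔQ / ε = (-10.4%)/(-0.75) = 13.87%.

13.9%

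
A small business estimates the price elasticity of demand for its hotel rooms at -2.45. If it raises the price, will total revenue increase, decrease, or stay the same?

decrease

|ε| = 2.45 > 1, so demand is elastic. A price rise therefore reduces total revenue.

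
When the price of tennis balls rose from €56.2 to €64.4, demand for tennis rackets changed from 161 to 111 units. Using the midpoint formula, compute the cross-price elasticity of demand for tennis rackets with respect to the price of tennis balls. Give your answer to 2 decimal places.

-2.70

ΔQ_x = 111 − 161 = -50; ΔP_y = 64.4 − 56.2 = 8.2.
Midpoints: P̄_y = 60.30, Q̄_x = 136.0.
ε_xy = (ΔQ_x/ΔP_y)(P̄_y/Q̄_x) = (-50/8.2)(60.30/136.0).
ε_xy < 0, so the goods are complements.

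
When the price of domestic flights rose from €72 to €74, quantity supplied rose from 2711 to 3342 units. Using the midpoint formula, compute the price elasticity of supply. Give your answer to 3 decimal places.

ΔQ = 3342 − 2711 = 631; ΔP = 74 − 72 = 2.
Midpoints: P̄ = 73.00, Q̄ = 3026.5.
ε_s = (ΔQ/ΔP)(P̄/Q̄) = (631/2)(73.00/3026.5).

7.610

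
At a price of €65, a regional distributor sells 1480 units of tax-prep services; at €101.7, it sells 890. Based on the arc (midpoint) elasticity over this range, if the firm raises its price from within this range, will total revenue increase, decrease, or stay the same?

Arc ε = (-590/36.7)(83.35/1185.0) ≈ -1.131.
|ε| = 1.13 > 1, so demand is elastic. A price rise therefore reduces total revenue.

decrease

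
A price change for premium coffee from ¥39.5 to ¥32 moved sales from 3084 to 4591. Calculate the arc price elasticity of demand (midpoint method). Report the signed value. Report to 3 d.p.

-1.872

ΔQ = 4591 − 3084 = 1507; ΔP = 32 − 39.5 = -7.5.
Midpoints: P̄ = 35.75, Q̄ = 3837.5.
ε = (ΔQ/ΔP)(P̄/Q̄) = (1507/-7.5)(35.75/3837.5).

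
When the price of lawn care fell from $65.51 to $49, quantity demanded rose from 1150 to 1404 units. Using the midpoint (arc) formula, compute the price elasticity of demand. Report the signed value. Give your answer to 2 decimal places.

ΔQ = 1404 − 1150 = 254; ΔP = 49 − 65.51 = -16.51.
Midpoints: P̄ = 57.26, Q̄ = 1277.0.
ε = (ΔQ/ΔP)(P̄/Q̄) = (254/-16.51)(57.26/1277.0).

-0.69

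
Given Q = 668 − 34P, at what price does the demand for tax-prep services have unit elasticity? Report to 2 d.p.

9.82

For linear demand Q = a − bP, ε = −bP/(a − bP). |ε| = 1 when bP = a − bP, i.e. P = a/(2b).
P = 668/(2·34) = 668/68 = 9.8235.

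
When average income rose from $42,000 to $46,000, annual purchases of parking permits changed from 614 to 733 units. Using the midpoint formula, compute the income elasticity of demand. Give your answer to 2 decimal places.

1.94

ΔQ = 119, ΔI = 4000. Midpoints: Ī = 44,000, Q̄ = 673.5.
ε_I = (ΔQ/ΔI)(Ī/Q̄) = (119/4000)(44000/673.5).
ε_I > 0, so the good is normal.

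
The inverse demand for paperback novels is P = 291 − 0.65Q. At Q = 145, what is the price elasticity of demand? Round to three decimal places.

At Q = 145, P = 291 − 0.65(145) = 196.75.
dP/dQ = −0.65, so dQ/dP = 1/(−0.65) = -1.538.
ε = (dQ/dP)(P/Q) = (-1.538)(196.75/145).

-2.088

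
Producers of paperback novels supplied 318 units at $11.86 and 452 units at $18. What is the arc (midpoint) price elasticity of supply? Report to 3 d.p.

ΔQ = 452 − 318 = 134; ΔP = 18 − 11.86 = 6.14.
Midpoints: P̄ = 14.93, Q̄ = 385.0.
ε_s = (ΔQ/ΔP)(P̄/Q̄) = (134/6.14)(14.93/385.0).

0.846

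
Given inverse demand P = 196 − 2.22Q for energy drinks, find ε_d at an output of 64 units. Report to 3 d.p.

-0.380

At Q = 64, P = 196 − 2.22(64) = 53.92.
dP/dQ = −2.22, so dQ/dP = 1/(−2.22) = -0.450.
ε = (dQ/dP)(P/Q) = (-0.450)(53.92/64).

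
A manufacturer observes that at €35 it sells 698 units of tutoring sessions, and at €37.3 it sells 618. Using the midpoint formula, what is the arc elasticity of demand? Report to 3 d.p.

-1.911

ΔQ = 618 − 698 = -80; ΔP = 37.3 − 35 = 2.3.
Midpoints: P̄ = 36.15, Q̄ = 658.0.
ε = (ΔQ/ΔP)(P̄/Q̄) = (-80/2.3)(36.15/658.0).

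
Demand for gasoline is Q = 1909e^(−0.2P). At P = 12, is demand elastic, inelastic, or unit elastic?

elastic

Q = 173.181, dQ/dP = -34.636.
ε = (dQ/dP)(P/Q) ≈ -2.400.
|ε| = 2.40 > 1.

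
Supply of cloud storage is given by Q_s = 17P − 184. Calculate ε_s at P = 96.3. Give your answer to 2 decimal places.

At P = 96.3, Q_s = 1453.10.
dQ_s/dP = 17.
ε_s = (dQ_s/dP)(P/Q_s) = (17)(96.3/1453.10).

1.13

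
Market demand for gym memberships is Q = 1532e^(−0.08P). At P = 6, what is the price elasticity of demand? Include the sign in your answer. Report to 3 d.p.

At P = 6, Q = 947.976.
dQ/dP = −0.08·1532e^(−0.08P) = −0.08Q = -75.838.
ε = (dQ/dP)(P/Q) = (-75.838)(6/947.976).

-0.480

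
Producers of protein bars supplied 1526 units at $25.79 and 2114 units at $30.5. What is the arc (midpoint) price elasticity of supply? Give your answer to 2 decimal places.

1.93

ΔQ = 2114 − 1526 = 588; ΔP = 30.5 − 25.79 = 4.71.
Midpoints: P̄ = 28.14, Q̄ = 1820.0.
ε_s = (ΔQ/ΔP)(P̄/Q̄) = (588/4.71)(28.14/1820.0).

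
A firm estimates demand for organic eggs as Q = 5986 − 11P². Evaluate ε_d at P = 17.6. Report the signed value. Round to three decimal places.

At P = 17.6, Q = 2578.640.
dQ/dP = −22P = -387.200.
ε = (dQ/dP)(P/Q) = (-387.200)(17.6/2578.640).
|ε| > 1, so demand is elastic at this price.

-2.643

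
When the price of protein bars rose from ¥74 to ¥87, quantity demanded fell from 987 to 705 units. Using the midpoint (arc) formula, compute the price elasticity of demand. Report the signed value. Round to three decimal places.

ΔQ = 705 − 987 = -282; ΔP = 87 − 74 = 13.
Midpoints: P̄ = 80.50, Q̄ = 846.0.
ε = (ΔQ/ΔP)(P̄/Q̄) = (-282/13)(80.50/846.0).

-2.064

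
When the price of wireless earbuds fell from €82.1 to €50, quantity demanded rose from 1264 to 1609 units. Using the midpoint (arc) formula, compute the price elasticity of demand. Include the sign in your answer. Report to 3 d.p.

-0.494

ΔQ = 1609 − 1264 = 345; ΔP = 50 − 82.1 = -32.1.
Midpoints: P̄ = 66.05, Q̄ = 1436.5.
ε = (ΔQ/ΔP)(P̄/Q̄) = (345/-32.1)(66.05/1436.5).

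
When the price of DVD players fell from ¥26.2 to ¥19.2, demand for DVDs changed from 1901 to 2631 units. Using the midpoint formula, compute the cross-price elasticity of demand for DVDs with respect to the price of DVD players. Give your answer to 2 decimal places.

-1.04

ΔQ_x = 2631 − 1901 = 730; ΔP_y = 19.2 − 26.2 = -7.
Midpoints: P̄_y = 22.70, Q̄_x = 2266.0.
ε_xy = (ΔQ_x/ΔP_y)(P̄_y/Q̄_x) = (730/-7)(22.70/2266.0).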